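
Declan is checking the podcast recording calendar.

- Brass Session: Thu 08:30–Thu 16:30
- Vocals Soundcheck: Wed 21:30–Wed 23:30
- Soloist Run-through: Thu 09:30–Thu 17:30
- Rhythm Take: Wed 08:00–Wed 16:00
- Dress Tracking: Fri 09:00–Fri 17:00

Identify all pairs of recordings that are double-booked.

Sorted by start: Rhythm Take, Vocals Soundcheck, Brass Session, Soloist Run-through, Dress Tracking.
Vocals Soundcheck starts after Rhythm Take ends; Rhythm Take is clear from here.
Brass Session starts after Vocals Soundcheck ends; Vocals Soundcheck is clear from here.
Soloist Run-through starts before Brass Session ends → Brass Session and Soloist Run-through overlap.
Dress Tracking starts after Brass Session ends.
Dress Tracking starts after Soloist Run-through ends.

Brass Session & Soloist Run-through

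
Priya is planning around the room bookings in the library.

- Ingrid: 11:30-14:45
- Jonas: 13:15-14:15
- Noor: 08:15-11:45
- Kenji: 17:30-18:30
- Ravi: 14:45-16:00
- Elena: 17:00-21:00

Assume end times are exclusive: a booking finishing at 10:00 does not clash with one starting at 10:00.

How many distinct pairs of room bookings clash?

Sorted by start: Noor, Ingrid, Jonas, Ravi, Elena, Kenji.
Ingrid starts before Noor ends → Noor and Ingrid overlap.
Jonas starts after Noor ends, so Noor has no further overlaps.
Jonas starts before Ingrid ends → Ingrid and Jonas overlap.
Ravi starts exactly when Ingrid ends (back-to-back, no overlap), so Ingrid has no further overlaps.
Ravi starts after Jonas ends, so Jonas has no further overlaps.
Elena starts after Ravi ends, so Ravi has no further overlaps.
Kenji starts before Elena ends → Elena and Kenji overlap.
Overlapping pairs: Elena & Kenji, Ingrid & Jonas, Ingrid & Noor — 3 in total.

3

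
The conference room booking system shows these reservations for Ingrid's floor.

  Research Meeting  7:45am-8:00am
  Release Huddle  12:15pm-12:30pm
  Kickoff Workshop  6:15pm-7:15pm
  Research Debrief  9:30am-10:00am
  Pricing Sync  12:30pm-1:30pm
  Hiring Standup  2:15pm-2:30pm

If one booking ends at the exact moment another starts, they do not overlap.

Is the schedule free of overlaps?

Sorted by start: Research Meeting, Research Debrief, Release Huddle, Pricing Sync, Hiring Standup, Kickoff Workshop.
Research Debrief starts after Research Meeting ends, so Research Meeting has no further overlaps.
Release Huddle starts after Research Debrief ends, so Research Debrief has no further overlaps.
Pricing Sync starts exactly when Release Huddle ends (back-to-back, no overlap), so Release Huddle has no further overlaps.
Hiring Standup starts after Pricing Sync ends, so Pricing Sync has no further overlaps.
Kickoff Workshop starts after Hiring Standup ends.
Every pair is clear; the schedule has no overlaps.

Yes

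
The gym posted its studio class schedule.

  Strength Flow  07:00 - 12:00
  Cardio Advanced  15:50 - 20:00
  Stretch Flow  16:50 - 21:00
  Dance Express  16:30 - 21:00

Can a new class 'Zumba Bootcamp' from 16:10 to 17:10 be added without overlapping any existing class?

No — it overlaps Cardio Advanced, Dance Express, Stretch Flow

Strength Flow: ends 12:00 at or before Zumba Bootcamp starts 16:10 → clear.
Cardio Advanced: starts 15:50 before Zumba Bootcamp ends 17:10, and ends 20:00 after Zumba Bootcamp starts 16:10 → overlap.
Dance Express: starts 16:30 before Zumba Bootcamp ends 17:10, and ends 21:00 after Zumba Bootcamp starts 16:10 → overlap.
Stretch Flow: starts 16:50 before Zumba Bootcamp ends 17:10, and ends 21:00 after Zumba Bootcamp starts 16:10 → overlap.
Zumba Bootcamp overlaps Cardio Advanced, Stretch Flow, Dance Express.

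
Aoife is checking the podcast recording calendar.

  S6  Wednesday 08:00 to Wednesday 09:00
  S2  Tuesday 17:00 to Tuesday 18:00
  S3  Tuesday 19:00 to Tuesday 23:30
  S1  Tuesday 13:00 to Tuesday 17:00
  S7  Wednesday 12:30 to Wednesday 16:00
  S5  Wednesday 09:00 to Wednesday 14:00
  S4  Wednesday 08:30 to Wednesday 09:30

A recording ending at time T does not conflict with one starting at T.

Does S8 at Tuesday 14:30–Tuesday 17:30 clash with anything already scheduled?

Yes — it overlaps S1, S2

S1: starts Tuesday 13:00 before S8 ends Tuesday 17:30, and ends Tuesday 17:00 after S8 starts Tuesday 14:30 → overlap.
S2: starts Tuesday 17:00 before S8 ends Tuesday 17:30, and ends Tuesday 18:00 after S8 starts Tuesday 14:30 → overlap.
S3: starts Tuesday 19:00 at or after S8 ends Tuesday 17:30 → clear.
S6: starts Wednesday 08:00 at or after S8 ends Tuesday 17:30 → clear.
S4: starts Wednesday 08:30 at or after S8 ends Tuesday 17:30 → clear.
S5: starts Wednesday 09:00 at or after S8 ends Tuesday 17:30 → clear.
S7: starts Wednesday 12:30 at or after S8 ends Tuesday 17:30 → clear.
S8 overlaps S1, S2.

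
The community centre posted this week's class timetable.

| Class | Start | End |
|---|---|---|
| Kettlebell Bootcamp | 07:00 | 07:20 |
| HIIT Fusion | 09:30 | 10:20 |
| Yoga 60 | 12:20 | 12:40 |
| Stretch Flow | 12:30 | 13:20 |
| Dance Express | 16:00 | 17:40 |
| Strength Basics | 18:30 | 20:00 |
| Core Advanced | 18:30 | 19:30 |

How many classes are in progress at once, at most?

2

Walk through starts and ends in time order (an end at T is processed before a start at T):
07:00 start Kettlebell Bootcamp → 1
07:20 end Kettlebell Bootcamp → 0
09:30 start HIIT Fusion → 1
10:20 end HIIT Fusion → 0
12:20 start Yoga 60 → 1
12:30 start Stretch Flow → 2
12:40 end Yoga 60 → 1
13:20 end Stretch Flow → 0
16:00 start Dance Express → 1
17:40 end Dance Express → 0
18:30 start Core Advanced → 1
18:30 start Strength Basics → 2
19:30 end Core Advanced → 1
20:00 end Strength Basics → 0
Peak is 2, at 12:30 (Stretch Flow, Yoga 60).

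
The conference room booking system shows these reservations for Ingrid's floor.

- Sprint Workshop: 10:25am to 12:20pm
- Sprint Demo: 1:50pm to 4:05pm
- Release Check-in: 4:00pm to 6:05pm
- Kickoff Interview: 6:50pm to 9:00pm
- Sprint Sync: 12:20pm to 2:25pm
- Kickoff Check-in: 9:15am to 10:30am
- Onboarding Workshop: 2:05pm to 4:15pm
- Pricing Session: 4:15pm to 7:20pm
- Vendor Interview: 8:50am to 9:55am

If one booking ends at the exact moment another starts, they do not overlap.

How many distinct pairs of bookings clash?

9

Check each pair: they overlap iff neither finishes before the other starts.
Sorted by start: Vendor Interview, Kickoff Check-in, Sprint Workshop, Sprint Sync, Sprint Demo, Onboarding Workshop, Release Check-in, Pricing Session, Kickoff Interview.
Kickoff Check-in starts before Vendor Interview ends → Vendor Interview and Kickoff Check-in overlap.
Sprint Workshop starts after Vendor Interview ends, so Vendor Interview has no further overlaps.
Sprint Workshop starts before Kickoff Check-in ends → Kickoff Check-in and Sprint Workshop overlap.
Sprint Sync starts after Kickoff Check-in ends, so Kickoff Check-in has no further overlaps.
Sprint Sync starts exactly when Sprint Workshop ends (back-to-back, no overlap), so Sprint Workshop has no further overlaps.
Sprint Demo starts before Sprint Sync ends → Sprint Sync and Sprint Demo overlap.
Onboarding Workshop starts before Sprint Sync ends → Sprint Sync and Onboarding Workshop overlap.
Release Check-in starts after Sprint Sync ends, so Sprint Sync has no further overlaps.
Onboarding Workshop starts before Sprint Demo ends → Sprint Demo and Onboarding Workshop overlap.
Release Check-in starts before Sprint Demo ends → Sprint Demo and Release Check-in overlap.
Pricing Session starts after Sprint Demo ends, so Sprint Demo has no further overlaps.
Release Check-in starts before Onboarding Workshop ends → Onboarding Workshop and Release Check-in overlap.
Pricing Session starts exactly when Onboarding Workshop ends (back-to-back, no overlap), so Onboarding Workshop has no further overlaps.
Pricing Session starts before Release Check-in ends → Release Check-in and Pricing Session overlap.
Kickoff Interview starts after Release Check-in ends.
Kickoff Interview starts before Pricing Session ends → Pricing Session and Kickoff Interview overlap.
Overlapping pairs: Kickoff Check-in & Sprint Workshop, Kickoff Check-in & Vendor Interview, Kickoff Interview & Pricing Session, Onboarding Workshop & Release Check-in, Onboarding Workshop & Sprint Demo, Onboarding Workshop & Sprint Sync, Pricing Session & Release Check-in, Release Check-in & Sprint Demo, Sprint Demo & Sprint Sync — 9 in total.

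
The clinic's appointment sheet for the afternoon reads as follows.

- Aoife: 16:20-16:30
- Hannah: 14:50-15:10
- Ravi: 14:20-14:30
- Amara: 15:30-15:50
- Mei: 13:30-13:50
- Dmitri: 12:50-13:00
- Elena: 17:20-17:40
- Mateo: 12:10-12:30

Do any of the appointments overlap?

Check each pair: they overlap iff neither finishes before the other starts.
Sorted by start: Mateo, Dmitri, Mei, Ravi, Hannah, Amara, Aoife, Elena.
Dmitri starts after Mateo ends, so Mateo has no further overlaps.
Mei starts after Dmitri ends, so Dmitri has no further overlaps.
Ravi starts after Mei ends, so Mei has no further overlaps.
Hannah starts after Ravi ends, so Ravi has no further overlaps.
Amara starts after Hannah ends, so Hannah has no further overlaps.
Aoife starts after Amara ends, so Amara has no further overlaps.
Elena starts after Aoife ends.
Every pair is clear; the schedule has no overlaps.

No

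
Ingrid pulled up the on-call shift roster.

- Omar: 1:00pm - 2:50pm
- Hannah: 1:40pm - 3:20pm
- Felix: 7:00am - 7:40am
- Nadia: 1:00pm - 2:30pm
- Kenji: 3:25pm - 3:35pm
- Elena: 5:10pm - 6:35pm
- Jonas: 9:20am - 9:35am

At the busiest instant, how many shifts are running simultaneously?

3

Walk through starts and ends in time order (an end at T is processed before a start at T):
7:00am start Felix → 1
7:40am end Felix → 0
9:20am start Jonas → 1
9:35am end Jonas → 0
1:00pm start Nadia → 1
1:00pm start Omar → 2
1:40pm start Hannah → 3
2:30pm end Nadia → 2
2:50pm end Omar → 1
3:20pm end Hannah → 0
3:25pm start Kenji → 1
3:35pm end Kenji → 0
5:10pm start Elena → 1
6:35pm end Elena → 0
Peak is 3, at 1:40pm (Hannah, Nadia, Omar).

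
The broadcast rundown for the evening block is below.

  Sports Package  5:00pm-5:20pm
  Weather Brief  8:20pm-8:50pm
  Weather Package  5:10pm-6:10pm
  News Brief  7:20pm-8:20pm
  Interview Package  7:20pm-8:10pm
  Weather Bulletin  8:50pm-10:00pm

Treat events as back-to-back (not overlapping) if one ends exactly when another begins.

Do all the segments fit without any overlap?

No

Sorted by start: Sports Package, Weather Package, News Brief, Interview Package, Weather Brief, Weather Bulletin.
Weather Package starts before Sports Package ends → Sports Package and Weather Package overlap.
That's a conflict, so the schedule is not conflict-free.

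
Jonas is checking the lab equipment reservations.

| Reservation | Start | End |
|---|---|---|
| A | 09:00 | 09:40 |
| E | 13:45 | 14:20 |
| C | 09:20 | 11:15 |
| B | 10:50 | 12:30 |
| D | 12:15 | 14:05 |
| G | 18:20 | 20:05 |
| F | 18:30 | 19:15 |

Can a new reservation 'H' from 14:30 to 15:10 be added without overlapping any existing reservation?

A: ends 09:40 at or before H starts 14:30 → clear.
C: ends 11:15 at or before H starts 14:30 → clear.
B: ends 12:30 at or before H starts 14:30 → clear.
D: ends 14:05 at or before H starts 14:30 → clear.
E: ends 14:20 at or before H starts 14:30 → clear.
G: starts 18:20 at or after H ends 15:10 → clear.
F: starts 18:30 at or after H ends 15:10 → clear.

Yes — the slot is free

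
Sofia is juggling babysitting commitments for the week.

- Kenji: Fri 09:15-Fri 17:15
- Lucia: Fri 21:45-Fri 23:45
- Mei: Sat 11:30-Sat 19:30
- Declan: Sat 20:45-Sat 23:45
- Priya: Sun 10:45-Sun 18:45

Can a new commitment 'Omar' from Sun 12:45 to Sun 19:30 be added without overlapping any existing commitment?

No — it overlaps Priya

Kenji: ends Fri 17:15 at or before Omar starts Sun 12:45 → clear.
Lucia: ends Fri 23:45 at or before Omar starts Sun 12:45 → clear.
Mei: ends Sat 19:30 at or before Omar starts Sun 12:45 → clear.
Declan: ends Sat 23:45 at or before Omar starts Sun 12:45 → clear.
Priya: starts Sun 10:45 before Omar ends Sun 19:30, and ends Sun 18:45 after Omar starts Sun 12:45 → overlap.
Omar overlaps Priya.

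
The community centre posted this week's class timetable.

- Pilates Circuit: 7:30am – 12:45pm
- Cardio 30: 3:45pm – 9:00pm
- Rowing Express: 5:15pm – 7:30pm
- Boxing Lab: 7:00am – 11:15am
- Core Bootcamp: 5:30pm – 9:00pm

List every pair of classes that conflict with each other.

Check each pair: they overlap iff neither finishes before the other starts.
Sorted by start: Boxing Lab, Pilates Circuit, Cardio 30, Rowing Express, Core Bootcamp.
Pilates Circuit starts before Boxing Lab ends → Boxing Lab and Pilates Circuit overlap.
Cardio 30 starts after Boxing Lab ends, so nothing later overlaps Boxing Lab either.
Cardio 30 starts after Pilates Circuit ends, so nothing later overlaps Pilates Circuit either.
Rowing Express starts before Cardio 30 ends → Cardio 30 and Rowing Express overlap.
Core Bootcamp starts before Cardio 30 ends → Cardio 30 and Core Bootcamp overlap.
Core Bootcamp starts before Rowing Express ends → Rowing Express and Core Bootcamp overlap.

Boxing Lab & Pilates Circuit, Cardio 30 & Core Bootcamp, Cardio 30 & Rowing Express, Core Bootcamp & Rowing Express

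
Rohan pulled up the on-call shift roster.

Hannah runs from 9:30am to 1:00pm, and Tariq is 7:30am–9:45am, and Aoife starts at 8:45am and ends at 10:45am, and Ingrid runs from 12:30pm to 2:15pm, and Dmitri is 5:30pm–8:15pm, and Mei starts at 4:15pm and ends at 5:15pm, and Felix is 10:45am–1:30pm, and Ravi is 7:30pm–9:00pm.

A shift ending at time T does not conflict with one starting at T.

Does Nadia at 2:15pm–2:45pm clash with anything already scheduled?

No — it doesn't clash with anything

Tariq: ends 9:45am at or before Nadia starts 2:15pm → clear.
Aoife: ends 10:45am at or before Nadia starts 2:15pm → clear.
Hannah: ends 1:00pm at or before Nadia starts 2:15pm → clear.
Felix: ends 1:30pm at or before Nadia starts 2:15pm → clear.
Ingrid: ends 2:15pm at or before Nadia starts 2:15pm → clear.
Mei: starts 4:15pm at or after Nadia ends 2:45pm → clear.
Dmitri: starts 5:30pm at or after Nadia ends 2:45pm → clear.
Ravi: starts 7:30pm at or after Nadia ends 2:45pm → clear.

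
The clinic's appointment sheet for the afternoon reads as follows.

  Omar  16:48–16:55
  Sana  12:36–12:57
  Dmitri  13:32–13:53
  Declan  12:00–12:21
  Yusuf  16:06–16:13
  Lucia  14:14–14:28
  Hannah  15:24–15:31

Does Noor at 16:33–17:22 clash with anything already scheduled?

Declan: ends 12:21 at or before Noor starts 16:33 → clear.
Sana: ends 12:57 at or before Noor starts 16:33 → clear.
Dmitri: ends 13:53 at or before Noor starts 16:33 → clear.
Lucia: ends 14:28 at or before Noor starts 16:33 → clear.
Hannah: ends 15:31 at or before Noor starts 16:33 → clear.
Yusuf: ends 16:13 at or before Noor starts 16:33 → clear.
Omar: starts 16:48 before Noor ends 17:22, and ends 16:55 after Noor starts 16:33 → overlap.
Noor overlaps Omar.

Yes — it overlaps Omar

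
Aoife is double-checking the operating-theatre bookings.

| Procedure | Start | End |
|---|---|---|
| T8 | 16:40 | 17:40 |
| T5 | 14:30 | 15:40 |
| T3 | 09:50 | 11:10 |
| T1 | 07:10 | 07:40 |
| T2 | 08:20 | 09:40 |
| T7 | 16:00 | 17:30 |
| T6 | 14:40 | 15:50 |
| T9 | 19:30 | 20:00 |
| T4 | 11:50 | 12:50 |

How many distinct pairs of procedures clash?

Sorted by start: T1, T2, T3, T4, T5, T6, T7, T8, T9.
T2 starts after T1 ends; T1 is clear from here.
T3 starts after T2 ends; T2 is clear from here.
T4 starts after T3 ends; T3 is clear from here.
T5 starts after T4 ends; T4 is clear from here.
T6 starts before T5 ends → T5 and T6 overlap.
T7 starts after T5 ends; T5 is clear from here.
T7 starts after T6 ends; T6 is clear from here.
T8 starts before T7 ends → T7 and T8 overlap.
T9 starts after T7 ends.
T9 starts after T8 ends.
Overlapping pairs: T5 & T6, T7 & T8 — 2 in total.

2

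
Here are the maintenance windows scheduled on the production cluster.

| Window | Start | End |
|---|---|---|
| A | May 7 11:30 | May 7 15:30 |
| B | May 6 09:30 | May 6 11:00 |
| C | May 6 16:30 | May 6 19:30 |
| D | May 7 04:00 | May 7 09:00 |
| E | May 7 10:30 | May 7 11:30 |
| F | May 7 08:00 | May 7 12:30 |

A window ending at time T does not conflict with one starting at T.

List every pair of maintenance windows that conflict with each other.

Two intervals overlap when each starts before the other ends.
Sorted by start: B, C, D, F, E, A.
C starts after B ends, so B has no further overlaps.
D starts after C ends, so C has no further overlaps.
F starts before D ends → D and F overlap.
E starts after D ends, so D has no further overlaps.
E starts before F ends → F and E overlap.
A starts before F ends → F and A overlap.
A starts exactly when E ends (back-to-back, no overlap).

A & F, D & F, E & F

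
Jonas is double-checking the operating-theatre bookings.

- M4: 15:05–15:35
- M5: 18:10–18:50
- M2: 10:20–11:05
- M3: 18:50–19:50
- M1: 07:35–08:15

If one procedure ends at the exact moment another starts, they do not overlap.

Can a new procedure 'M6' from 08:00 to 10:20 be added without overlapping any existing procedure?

No — it overlaps M1

M1: starts 07:35 before M6 ends 10:20, and ends 08:15 after M6 starts 08:00 → overlap.
M2: starts 10:20 at or after M6 ends 10:20 → clear.
M4: starts 15:05 at or after M6 ends 10:20 → clear.
M5: starts 18:10 at or after M6 ends 10:20 → clear.
M3: starts 18:50 at or after M6 ends 10:20 → clear.
M6 overlaps M1.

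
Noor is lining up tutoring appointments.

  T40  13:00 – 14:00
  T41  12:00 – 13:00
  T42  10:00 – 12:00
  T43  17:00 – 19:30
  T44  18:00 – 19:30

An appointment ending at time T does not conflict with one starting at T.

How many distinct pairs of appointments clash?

Check each pair: they overlap iff neither finishes before the other starts.
Sorted by start: T42, T41, T40, T43, T44.
T41 starts exactly when T42 ends (back-to-back, no overlap); T42 is clear from here.
T40 starts exactly when T41 ends (back-to-back, no overlap); T41 is clear from here.
T43 starts after T40 ends; T40 is clear from here.
T44 starts before T43 ends → T43 and T44 overlap.
Overlapping pairs: T43 & T44 — 1 in total.

1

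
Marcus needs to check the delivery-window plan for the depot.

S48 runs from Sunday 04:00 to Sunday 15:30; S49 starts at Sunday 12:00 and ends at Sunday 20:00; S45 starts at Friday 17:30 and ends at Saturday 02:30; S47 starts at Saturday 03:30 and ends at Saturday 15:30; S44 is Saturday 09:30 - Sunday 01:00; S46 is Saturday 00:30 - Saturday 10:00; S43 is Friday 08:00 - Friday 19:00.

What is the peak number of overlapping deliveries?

3

Walk through starts and ends in time order (an end at T is processed before a start at T):
Friday 08:00 start S43 → 1
Friday 17:30 start S45 → 2
Friday 19:00 end S43 → 1
Saturday 00:30 start S46 → 2
Saturday 02:30 end S45 → 1
Saturday 03:30 start S47 → 2
Saturday 09:30 start S44 → 3
Saturday 10:00 end S46 → 2
Saturday 15:30 end S47 → 1
Sunday 01:00 end S44 → 0
Sunday 04:00 start S48 → 1
Sunday 12:00 start S49 → 2
Sunday 15:30 end S48 → 1
Sunday 20:00 end S49 → 0
Peak is 3, at Saturday 09:30 (S44, S46, S47).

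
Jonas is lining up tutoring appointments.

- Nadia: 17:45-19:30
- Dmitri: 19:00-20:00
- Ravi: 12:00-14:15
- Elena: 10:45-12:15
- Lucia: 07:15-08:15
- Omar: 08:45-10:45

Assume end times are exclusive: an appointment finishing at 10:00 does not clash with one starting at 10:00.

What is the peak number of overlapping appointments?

2

Sort all start/end points and keep a running count:
07:15 start Lucia → 1
08:15 end Lucia → 0
08:45 start Omar → 1
10:45 end Omar → 0
10:45 start Elena → 1
12:00 start Ravi → 2
12:15 end Elena → 1
14:15 end Ravi → 0
17:45 start Nadia → 1
19:00 start Dmitri → 2
19:30 end Nadia → 1
20:00 end Dmitri → 0
Peak is 2, at 12:00 (Elena, Ravi).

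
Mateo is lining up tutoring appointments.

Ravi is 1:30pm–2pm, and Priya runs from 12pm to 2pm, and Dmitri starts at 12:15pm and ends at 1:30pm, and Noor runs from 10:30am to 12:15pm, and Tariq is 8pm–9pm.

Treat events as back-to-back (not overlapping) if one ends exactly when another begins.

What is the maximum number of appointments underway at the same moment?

2

Walk through starts and ends in time order (an end at T is processed before a start at T):
10:30am start Noor → 1
12pm start Priya → 2
12:15pm end Noor → 1
12:15pm start Dmitri → 2
1:30pm end Dmitri → 1
1:30pm start Ravi → 2
2pm end Priya → 1
2pm end Ravi → 0
8pm start Tariq → 1
9pm end Tariq → 0
Peak is 2, at 12pm (Noor, Priya).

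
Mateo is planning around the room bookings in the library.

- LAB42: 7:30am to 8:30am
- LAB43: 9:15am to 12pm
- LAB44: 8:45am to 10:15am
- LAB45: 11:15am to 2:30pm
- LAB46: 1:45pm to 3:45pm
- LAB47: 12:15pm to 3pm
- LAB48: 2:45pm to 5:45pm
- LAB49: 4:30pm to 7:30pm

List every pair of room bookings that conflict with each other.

LAB43 & LAB44, LAB43 & LAB45, LAB45 & LAB46, LAB45 & LAB47, LAB46 & LAB47, LAB46 & LAB48, LAB47 & LAB48, LAB48 & LAB49

Check each pair: they overlap iff neither finishes before the other starts.
Sorted by start: LAB42, LAB44, LAB43, LAB45, LAB47, LAB46, LAB48, LAB49.
LAB44 starts after LAB42 ends, so LAB42 has no further overlaps.
LAB43 starts before LAB44 ends → LAB44 and LAB43 overlap.
LAB45 starts after LAB44 ends, so LAB44 has no further overlaps.
LAB45 starts before LAB43 ends → LAB43 and LAB45 overlap.
LAB47 starts after LAB43 ends, so LAB43 has no further overlaps.
LAB47 starts before LAB45 ends → LAB45 and LAB47 overlap.
LAB46 starts before LAB45 ends → LAB45 and LAB46 overlap.
LAB48 starts after LAB45 ends, so LAB45 has no further overlaps.
LAB46 starts before LAB47 ends → LAB47 and LAB46 overlap.
LAB48 starts before LAB47 ends → LAB47 and LAB48 overlap.
LAB49 starts after LAB47 ends.
LAB48 starts before LAB46 ends → LAB46 and LAB48 overlap.
LAB49 starts after LAB46 ends.
LAB49 starts before LAB48 ends → LAB48 and LAB49 overlap.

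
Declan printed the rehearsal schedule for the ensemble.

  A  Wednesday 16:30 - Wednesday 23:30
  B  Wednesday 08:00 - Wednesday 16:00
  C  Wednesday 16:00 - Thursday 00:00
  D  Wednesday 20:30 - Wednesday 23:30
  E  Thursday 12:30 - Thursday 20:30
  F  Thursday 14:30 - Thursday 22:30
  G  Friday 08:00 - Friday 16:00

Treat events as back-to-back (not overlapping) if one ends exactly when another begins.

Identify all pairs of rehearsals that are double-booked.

A & C, A & D, C & D, E & F

Sorted by start: B, C, A, D, E, F, G.
C starts exactly when B ends (back-to-back, no overlap), so B has no further overlaps.
A starts before C ends → C and A overlap.
D starts before C ends → C and D overlap.
E starts after C ends, so C has no further overlaps.
D starts before A ends → A and D overlap.
E starts after A ends, so A has no further overlaps.
E starts after D ends, so D has no further overlaps.
F starts before E ends → E and F overlap.
G starts after E ends.
G starts after F ends.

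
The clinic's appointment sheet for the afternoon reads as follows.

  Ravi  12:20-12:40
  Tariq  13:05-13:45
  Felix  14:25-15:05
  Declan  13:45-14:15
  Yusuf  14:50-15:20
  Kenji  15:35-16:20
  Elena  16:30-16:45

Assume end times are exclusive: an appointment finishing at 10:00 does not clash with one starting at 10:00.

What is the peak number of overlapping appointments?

Sweep the timeline, counting +1 at each start and −1 at each end (ends before starts at a tie):
12:20 start Ravi → 1
12:40 end Ravi → 0
13:05 start Tariq → 1
13:45 end Tariq → 0
13:45 start Declan → 1
14:15 end Declan → 0
14:25 start Felix → 1
14:50 start Yusuf → 2
15:05 end Felix → 1
15:20 end Yusuf → 0
15:35 start Kenji → 1
16:20 end Kenji → 0
16:30 start Elena → 1
16:45 end Elena → 0
Peak is 2, at 14:50 (Felix, Yusuf).

2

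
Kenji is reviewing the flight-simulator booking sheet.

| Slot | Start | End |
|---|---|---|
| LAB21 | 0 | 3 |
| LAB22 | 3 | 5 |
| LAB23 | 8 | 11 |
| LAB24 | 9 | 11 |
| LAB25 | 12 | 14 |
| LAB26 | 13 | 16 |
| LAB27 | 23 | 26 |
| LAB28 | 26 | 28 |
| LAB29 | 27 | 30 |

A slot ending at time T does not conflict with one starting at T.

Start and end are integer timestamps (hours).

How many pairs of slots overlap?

3

Sorted by start: LAB21, LAB22, LAB23, LAB24, LAB25, LAB26, LAB27, LAB28, LAB29.
LAB22 starts exactly when LAB21 ends (back-to-back, no overlap), so LAB21 has no further overlaps.
LAB23 starts after LAB22 ends, so LAB22 has no further overlaps.
LAB24 starts before LAB23 ends → LAB23 and LAB24 overlap.
LAB25 starts after LAB23 ends, so LAB23 has no further overlaps.
LAB25 starts after LAB24 ends, so LAB24 has no further overlaps.
LAB26 starts before LAB25 ends → LAB25 and LAB26 overlap.
LAB27 starts after LAB25 ends, so LAB25 has no further overlaps.
LAB27 starts after LAB26 ends, so LAB26 has no further overlaps.
LAB28 starts exactly when LAB27 ends (back-to-back, no overlap), so LAB27 has no further overlaps.
LAB29 starts before LAB28 ends → LAB28 and LAB29 overlap.
Overlapping pairs: LAB23 & LAB24, LAB25 & LAB26, LAB28 & LAB29 — 3 in total.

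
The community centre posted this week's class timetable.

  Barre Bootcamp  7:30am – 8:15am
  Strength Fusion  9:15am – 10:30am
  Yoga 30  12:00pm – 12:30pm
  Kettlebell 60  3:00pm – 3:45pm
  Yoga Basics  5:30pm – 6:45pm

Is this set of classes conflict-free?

Sorted by start: Barre Bootcamp, Strength Fusion, Yoga 30, Kettlebell 60, Yoga Basics.
Strength Fusion starts after Barre Bootcamp ends, so nothing later overlaps Barre Bootcamp either.
Yoga 30 starts after Strength Fusion ends, so nothing later overlaps Strength Fusion either.
Kettlebell 60 starts after Yoga 30 ends, so nothing later overlaps Yoga 30 either.
Yoga Basics starts after Kettlebell 60 ends.
Every pair is clear; the schedule has no overlaps.

Yes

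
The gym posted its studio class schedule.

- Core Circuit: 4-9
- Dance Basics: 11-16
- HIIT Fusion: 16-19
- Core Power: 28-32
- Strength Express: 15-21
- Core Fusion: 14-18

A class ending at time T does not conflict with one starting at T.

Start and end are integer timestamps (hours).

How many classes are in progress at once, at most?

3

Sweep the timeline, counting +1 at each start and −1 at each end (ends before starts at a tie):
4 start Core Circuit → 1
9 end Core Circuit → 0
11 start Dance Basics → 1
14 start Core Fusion → 2
15 start Strength Express → 3
16 end Dance Basics → 2
16 start HIIT Fusion → 3
18 end Core Fusion → 2
19 end HIIT Fusion → 1
21 end Strength Express → 0
28 start Core Power → 1
32 end Core Power → 0
Peak is 3, at 15 (Core Fusion, Dance Basics, Strength Express).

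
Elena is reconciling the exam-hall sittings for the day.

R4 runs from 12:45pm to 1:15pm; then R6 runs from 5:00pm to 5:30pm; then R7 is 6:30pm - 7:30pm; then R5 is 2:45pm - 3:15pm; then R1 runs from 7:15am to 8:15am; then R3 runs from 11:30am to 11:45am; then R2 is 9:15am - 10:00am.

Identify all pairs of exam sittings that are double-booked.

none

Check each pair: they overlap iff neither finishes before the other starts.
Sorted by start: R1, R2, R3, R4, R5, R6, R7.
R2 starts after R1 ends — done with R1.
R3 starts after R2 ends — done with R2.
R4 starts after R3 ends — done with R3.
R5 starts after R4 ends — done with R4.
R6 starts after R5 ends — done with R5.
R7 starts after R6 ends.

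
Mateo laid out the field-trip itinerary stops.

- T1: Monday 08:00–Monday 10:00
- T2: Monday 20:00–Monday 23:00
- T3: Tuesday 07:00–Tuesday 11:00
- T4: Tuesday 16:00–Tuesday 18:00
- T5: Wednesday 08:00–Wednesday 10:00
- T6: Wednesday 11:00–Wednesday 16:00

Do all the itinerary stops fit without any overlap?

Yes

Two intervals overlap when each starts before the other ends.
Sorted by start: T1, T2, T3, T4, T5, T6.
T2 starts after T1 ends, so nothing later overlaps T1 either.
T3 starts after T2 ends, so nothing later overlaps T2 either.
T4 starts after T3 ends, so nothing later overlaps T3 either.
T5 starts after T4 ends, so nothing later overlaps T4 either.
T6 starts after T5 ends.
Every pair is clear; the schedule has no overlaps.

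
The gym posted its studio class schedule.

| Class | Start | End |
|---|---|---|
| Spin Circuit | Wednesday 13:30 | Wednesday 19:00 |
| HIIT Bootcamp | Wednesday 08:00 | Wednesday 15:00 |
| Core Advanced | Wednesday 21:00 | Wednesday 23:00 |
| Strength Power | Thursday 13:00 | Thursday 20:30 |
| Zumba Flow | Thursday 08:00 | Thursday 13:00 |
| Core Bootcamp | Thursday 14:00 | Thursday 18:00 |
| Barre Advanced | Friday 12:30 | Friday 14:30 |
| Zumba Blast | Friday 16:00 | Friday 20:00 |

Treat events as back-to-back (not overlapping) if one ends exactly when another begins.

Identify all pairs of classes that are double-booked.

Core Bootcamp & Strength Power, HIIT Bootcamp & Spin Circuit

Sorted by start: HIIT Bootcamp, Spin Circuit, Core Advanced, Zumba Flow, Strength Power, Core Bootcamp, Barre Advanced, Zumba Blast.
Spin Circuit starts before HIIT Bootcamp ends → HIIT Bootcamp and Spin Circuit overlap.
Core Advanced starts after HIIT Bootcamp ends; HIIT Bootcamp is clear from here.
Core Advanced starts after Spin Circuit ends; Spin Circuit is clear from here.
Zumba Flow starts after Core Advanced ends; Core Advanced is clear from here.
Strength Power starts exactly when Zumba Flow ends (back-to-back, no overlap); Zumba Flow is clear from here.
Core Bootcamp starts before Strength Power ends → Strength Power and Core Bootcamp overlap.
Barre Advanced starts after Strength Power ends; Strength Power is clear from here.
Barre Advanced starts after Core Bootcamp ends; Core Bootcamp is clear from here.
Zumba Blast starts after Barre Advanced ends.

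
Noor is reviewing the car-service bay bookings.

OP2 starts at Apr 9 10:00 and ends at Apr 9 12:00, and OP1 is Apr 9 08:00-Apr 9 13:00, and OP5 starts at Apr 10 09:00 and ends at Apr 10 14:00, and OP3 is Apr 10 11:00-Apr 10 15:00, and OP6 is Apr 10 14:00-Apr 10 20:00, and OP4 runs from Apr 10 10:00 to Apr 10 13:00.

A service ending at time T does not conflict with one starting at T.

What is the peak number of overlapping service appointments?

3

Sweep the timeline, counting +1 at each start and −1 at each end (ends before starts at a tie):
Apr 9 08:00 start OP1 → 1
Apr 9 10:00 start OP2 → 2
Apr 9 12:00 end OP2 → 1
Apr 9 13:00 end OP1 → 0
Apr 10 09:00 start OP5 → 1
Apr 10 10:00 start OP4 → 2
Apr 10 11:00 start OP3 → 3
Apr 10 13:00 end OP4 → 2
Apr 10 14:00 end OP5 → 1
Apr 10 14:00 start OP6 → 2
Apr 10 15:00 end OP3 → 1
Apr 10 20:00 end OP6 → 0
Peak is 3, at Apr 10 11:00 (OP3, OP4, OP5).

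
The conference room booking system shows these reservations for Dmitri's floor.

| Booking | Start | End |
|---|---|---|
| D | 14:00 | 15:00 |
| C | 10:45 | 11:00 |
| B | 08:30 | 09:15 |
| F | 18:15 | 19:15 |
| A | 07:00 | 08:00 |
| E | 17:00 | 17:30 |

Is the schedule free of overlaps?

Yes

Sorted by start: A, B, C, D, E, F.
B starts after A ends — done with A.
C starts after B ends — done with B.
D starts after C ends — done with C.
E starts after D ends — done with D.
F starts after E ends.
Every pair is clear; the schedule has no overlaps.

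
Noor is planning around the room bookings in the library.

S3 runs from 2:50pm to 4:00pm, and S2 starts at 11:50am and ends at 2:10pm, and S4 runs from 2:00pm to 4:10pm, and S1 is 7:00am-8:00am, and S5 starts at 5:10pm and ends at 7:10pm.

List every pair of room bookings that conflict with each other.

Sorted by start: S1, S2, S4, S3, S5.
S2 starts after S1 ends — done with S1.
S4 starts before S2 ends → S2 and S4 overlap.
S3 starts after S2 ends — done with S2.
S3 starts before S4 ends → S4 and S3 overlap.
S5 starts after S4 ends.
S5 starts after S3 ends.

S2 & S4, S3 & S4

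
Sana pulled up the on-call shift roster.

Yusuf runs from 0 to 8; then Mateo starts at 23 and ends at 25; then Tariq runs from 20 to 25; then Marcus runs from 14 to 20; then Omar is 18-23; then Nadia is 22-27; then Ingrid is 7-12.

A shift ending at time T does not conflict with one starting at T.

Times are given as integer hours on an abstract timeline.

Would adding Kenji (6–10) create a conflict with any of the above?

Yusuf: starts 0 before Kenji ends 10, and ends 8 after Kenji starts 6 → overlap.
Ingrid: starts 7 before Kenji ends 10, and ends 12 after Kenji starts 6 → overlap.
Marcus: starts 14 at or after Kenji ends 10 → clear.
Omar: starts 18 at or after Kenji ends 10 → clear.
Tariq: starts 20 at or after Kenji ends 10 → clear.
Nadia: starts 22 at or after Kenji ends 10 → clear.
Mateo: starts 23 at or after Kenji ends 10 → clear.
Kenji overlaps Yusuf, Ingrid.

Yes — it overlaps Ingrid, Yusuf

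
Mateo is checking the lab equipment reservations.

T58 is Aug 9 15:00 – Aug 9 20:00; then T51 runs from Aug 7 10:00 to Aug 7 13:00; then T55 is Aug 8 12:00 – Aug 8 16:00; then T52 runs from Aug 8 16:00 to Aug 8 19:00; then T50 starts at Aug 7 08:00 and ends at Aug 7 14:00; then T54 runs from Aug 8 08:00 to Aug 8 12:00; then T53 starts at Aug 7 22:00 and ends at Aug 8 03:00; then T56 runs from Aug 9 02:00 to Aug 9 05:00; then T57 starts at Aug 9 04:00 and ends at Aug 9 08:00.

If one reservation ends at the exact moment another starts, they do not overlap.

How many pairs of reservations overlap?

Sorted by start: T50, T51, T53, T54, T55, T52, T56, T57, T58.
T51 starts before T50 ends → T50 and T51 overlap.
T53 starts after T50 ends — done with T50.
T53 starts after T51 ends — done with T51.
T54 starts after T53 ends — done with T53.
T55 starts exactly when T54 ends (back-to-back, no overlap) — done with T54.
T52 starts exactly when T55 ends (back-to-back, no overlap) — done with T55.
T56 starts after T52 ends — done with T52.
T57 starts before T56 ends → T56 and T57 overlap.
T58 starts after T56 ends.
T58 starts after T57 ends.
Overlapping pairs: T50 & T51, T56 & T57 — 2 in total.

2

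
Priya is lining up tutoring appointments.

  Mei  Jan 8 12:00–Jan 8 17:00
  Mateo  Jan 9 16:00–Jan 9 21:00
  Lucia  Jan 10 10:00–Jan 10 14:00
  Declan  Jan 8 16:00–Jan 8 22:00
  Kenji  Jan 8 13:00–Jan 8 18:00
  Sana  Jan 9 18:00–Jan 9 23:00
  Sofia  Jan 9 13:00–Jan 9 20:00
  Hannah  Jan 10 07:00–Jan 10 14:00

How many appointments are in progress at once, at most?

3

Walk through starts and ends in time order (an end at T is processed before a start at T):
Jan 8 12:00 start Mei → 1
Jan 8 13:00 start Kenji → 2
Jan 8 16:00 start Declan → 3
Jan 8 17:00 end Mei → 2
Jan 8 18:00 end Kenji → 1
Jan 8 22:00 end Declan → 0
Jan 9 13:00 start Sofia → 1
Jan 9 16:00 start Mateo → 2
Jan 9 18:00 start Sana → 3
Jan 9 20:00 end Sofia → 2
Jan 9 21:00 end Mateo → 1
Jan 9 23:00 end Sana → 0
Jan 10 07:00 start Hannah → 1
Jan 10 10:00 start Lucia → 2
Jan 10 14:00 end Hannah → 1
Jan 10 14:00 end Lucia → 0
Peak is 3, at Jan 8 16:00 (Declan, Kenji, Mei).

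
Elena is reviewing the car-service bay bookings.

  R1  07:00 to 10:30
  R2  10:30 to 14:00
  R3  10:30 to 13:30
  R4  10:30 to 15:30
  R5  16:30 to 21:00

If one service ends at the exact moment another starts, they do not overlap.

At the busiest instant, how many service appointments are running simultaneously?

3

Sort all start/end points and keep a running count:
07:00 start R1 → 1
10:30 end R1 → 0
10:30 start R2 → 1
10:30 start R3 → 2
10:30 start R4 → 3
13:30 end R3 → 2
14:00 end R2 → 1
15:30 end R4 → 0
16:30 start R5 → 1
21:00 end R5 → 0
Peak is 3, at 10:30 (R2, R3, R4).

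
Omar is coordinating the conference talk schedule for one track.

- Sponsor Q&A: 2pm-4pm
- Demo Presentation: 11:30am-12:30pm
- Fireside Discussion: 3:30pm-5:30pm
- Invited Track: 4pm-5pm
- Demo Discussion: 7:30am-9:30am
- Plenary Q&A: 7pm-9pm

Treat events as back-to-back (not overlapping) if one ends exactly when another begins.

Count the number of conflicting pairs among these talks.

Sorted by start: Demo Discussion, Demo Presentation, Sponsor Q&A, Fireside Discussion, Invited Track, Plenary Q&A.
Demo Presentation starts after Demo Discussion ends — done with Demo Discussion.
Sponsor Q&A starts after Demo Presentation ends — done with Demo Presentation.
Fireside Discussion starts before Sponsor Q&A ends → Sponsor Q&A and Fireside Discussion overlap.
Invited Track starts exactly when Sponsor Q&A ends (back-to-back, no overlap) — done with Sponsor Q&A.
Invited Track starts before Fireside Discussion ends → Fireside Discussion and Invited Track overlap.
Plenary Q&A starts after Fireside Discussion ends.
Plenary Q&A starts after Invited Track ends.
Overlapping pairs: Fireside Discussion & Invited Track, Fireside Discussion & Sponsor Q&A — 2 in total.

2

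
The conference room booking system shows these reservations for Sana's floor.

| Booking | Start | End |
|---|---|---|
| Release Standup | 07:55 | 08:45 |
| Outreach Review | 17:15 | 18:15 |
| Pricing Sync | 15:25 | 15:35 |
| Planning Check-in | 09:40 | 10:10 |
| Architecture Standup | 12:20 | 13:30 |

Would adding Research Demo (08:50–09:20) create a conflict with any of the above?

Release Standup: ends 08:45 at or before Research Demo starts 08:50 → clear.
Planning Check-in: starts 09:40 at or after Research Demo ends 09:20 → clear.
Architecture Standup: starts 12:20 at or after Research Demo ends 09:20 → clear.
Pricing Sync: starts 15:25 at or after Research Demo ends 09:20 → clear.
Outreach Review: starts 17:15 at or after Research Demo ends 09:20 → clear.

No — it doesn't clash with anything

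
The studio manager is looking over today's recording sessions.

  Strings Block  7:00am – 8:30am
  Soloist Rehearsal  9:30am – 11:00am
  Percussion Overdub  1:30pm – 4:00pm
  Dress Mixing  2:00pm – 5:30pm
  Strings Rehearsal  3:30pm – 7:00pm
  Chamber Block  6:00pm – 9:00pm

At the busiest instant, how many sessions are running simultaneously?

Sort all start/end points and keep a running count:
7:00am start Strings Block → 1
8:30am end Strings Block → 0
9:30am start Soloist Rehearsal → 1
11:00am end Soloist Rehearsal → 0
1:30pm start Percussion Overdub → 1
2:00pm start Dress Mixing → 2
3:30pm start Strings Rehearsal → 3
4:00pm end Percussion Overdub → 2
5:30pm end Dress Mixing → 1
6:00pm start Chamber Block → 2
7:00pm end Strings Rehearsal → 1
9:00pm end Chamber Block → 0
Peak is 3, at 3:30pm (Dress Mixing, Percussion Overdub, Strings Rehearsal).

3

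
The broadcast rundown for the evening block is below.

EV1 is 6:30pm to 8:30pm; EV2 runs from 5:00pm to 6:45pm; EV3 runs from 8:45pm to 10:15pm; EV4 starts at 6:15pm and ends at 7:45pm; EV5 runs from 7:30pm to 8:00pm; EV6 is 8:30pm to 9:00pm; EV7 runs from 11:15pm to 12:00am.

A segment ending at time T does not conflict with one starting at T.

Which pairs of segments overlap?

EV1 & EV2, EV1 & EV4, EV1 & EV5, EV2 & EV4, EV3 & EV6, EV4 & EV5

Sorted by start: EV2, EV4, EV1, EV5, EV6, EV3, EV7.
EV4 starts before EV2 ends → EV2 and EV4 overlap.
EV1 starts before EV2 ends → EV2 and EV1 overlap.
EV5 starts after EV2 ends, so EV2 has no further overlaps.
EV1 starts before EV4 ends → EV4 and EV1 overlap.
EV5 starts before EV4 ends → EV4 and EV5 overlap.
EV6 starts after EV4 ends, so EV4 has no further overlaps.
EV5 starts before EV1 ends → EV1 and EV5 overlap.
EV6 starts exactly when EV1 ends (back-to-back, no overlap), so EV1 has no further overlaps.
EV6 starts after EV5 ends, so EV5 has no further overlaps.
EV3 starts before EV6 ends → EV6 and EV3 overlap.
EV7 starts after EV6 ends.
EV7 starts after EV3 ends.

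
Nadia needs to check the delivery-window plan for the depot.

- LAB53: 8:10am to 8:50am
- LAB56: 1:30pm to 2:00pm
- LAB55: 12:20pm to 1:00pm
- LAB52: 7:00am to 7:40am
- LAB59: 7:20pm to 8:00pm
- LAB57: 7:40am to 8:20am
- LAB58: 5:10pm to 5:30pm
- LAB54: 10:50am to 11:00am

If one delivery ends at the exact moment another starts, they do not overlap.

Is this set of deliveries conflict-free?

No

Sorted by start: LAB52, LAB57, LAB53, LAB54, LAB55, LAB56, LAB58, LAB59.
LAB57 starts exactly when LAB52 ends (back-to-back, no overlap); LAB52 is clear from here.
LAB53 starts before LAB57 ends → LAB57 and LAB53 overlap.
That's a conflict, so the schedule is not conflict-free.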